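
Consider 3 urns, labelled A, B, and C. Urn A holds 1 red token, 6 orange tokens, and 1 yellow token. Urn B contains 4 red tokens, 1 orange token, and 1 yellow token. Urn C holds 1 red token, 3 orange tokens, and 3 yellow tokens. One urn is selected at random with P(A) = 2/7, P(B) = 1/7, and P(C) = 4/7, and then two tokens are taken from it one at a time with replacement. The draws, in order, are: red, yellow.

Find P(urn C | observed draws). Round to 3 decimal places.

0.632

Compute the likelihood of the observed sequence for each case: P(data | urn A) = (1/8)(1/8) = 0.015625; P(data | urn B) = (4/6)(1/6) = 0.11111; P(data | urn C) = (1/7)(3/7) = 0.061224.
Weighting by the prior gives 2/7 · 0.015625 = 0.0044643, 1/7 · 0.11111 = 0.015873, 4/7 · 0.061224 = 0.034985; these sum to 0.055323.
By Bayes' rule, P(urn C | data) = (0.034985) / (0.055323) = 0.63239.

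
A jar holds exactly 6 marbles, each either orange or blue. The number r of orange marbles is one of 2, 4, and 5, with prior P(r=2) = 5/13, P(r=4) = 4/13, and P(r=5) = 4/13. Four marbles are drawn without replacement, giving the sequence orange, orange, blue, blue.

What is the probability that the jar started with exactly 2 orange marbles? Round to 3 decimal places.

0.556

The likelihood of the observed sequence under each hypothesis: P(data | r = 2) = (2/6)(1/5)(4/4)(3/3) = 1/15; P(data | r = 4) = (4/6)(3/5)(2/4)(1/3) = 1/15; P(data | r = 5) = (5/6)(4/5)(1/4)(0/3) = 0.
Multiplying each by its prior: 5/13 · 1/15 = 1/39, 4/13 · 1/15 = 4/195, 4/13 · 0 = 0; summing to 3/65.
By Bayes' rule, P(r = 2 | data) = (1/39) / (3/65) = 5/9.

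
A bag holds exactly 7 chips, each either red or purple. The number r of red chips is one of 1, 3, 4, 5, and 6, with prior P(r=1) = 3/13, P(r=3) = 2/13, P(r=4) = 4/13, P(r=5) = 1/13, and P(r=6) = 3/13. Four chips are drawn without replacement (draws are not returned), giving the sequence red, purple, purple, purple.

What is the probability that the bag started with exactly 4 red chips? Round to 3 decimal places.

The likelihood of the observed sequence under each hypothesis: P(data | r = 1) = (1/7)(6/6)(5/5)(4/4) = 1/7; P(data | r = 3) = (3/7)(4/6)(3/5)(2/4) = 3/35; P(data | r = 4) = (4/7)(3/6)(2/5)(1/4) = 1/35; P(data | r = 5) = (5/7)(2/6)(1/5)(0/4) = 0; P(data | r = 6) = (6/7)(1/6)(0/5) = 0.
Weighting by the prior gives 3/13 · 1/7 = 3/91, 2/13 · 3/35 = 6/455, 4/13 · 1/35 = 4/455, 1/13 · 0 = 0, 3/13 · 0 = 0; summing to 5/91.
So P(r = 4 | data) = (4/455) / (5/91) = 4/25.

0.160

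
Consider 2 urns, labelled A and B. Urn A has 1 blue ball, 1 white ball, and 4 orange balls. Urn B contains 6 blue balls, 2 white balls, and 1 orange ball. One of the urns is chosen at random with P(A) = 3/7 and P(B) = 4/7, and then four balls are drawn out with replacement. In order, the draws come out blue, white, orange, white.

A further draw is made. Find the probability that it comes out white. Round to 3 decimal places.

Under each hypothesis, the probability of the observed sequence is: P(data | urn A) = (1/6)(1/6)(4/6)(1/6) = 0.0030864; P(data | urn B) = (6/9)(2/9)(1/9)(2/9) = 0.003658.
Weighting by the prior gives 3/7 · 0.0030864 = 0.0013228, 4/7 · 0.003658 = 0.0020903; with total 0.003413.
Normalising, the posterior is P(urn A | data) = 0.38756, P(urn B | data) = 0.61244.
Averaging over the posterior, P(white next | data) = (1/6)(0.38756) + (2/9)(0.61244) = 0.20069.

0.201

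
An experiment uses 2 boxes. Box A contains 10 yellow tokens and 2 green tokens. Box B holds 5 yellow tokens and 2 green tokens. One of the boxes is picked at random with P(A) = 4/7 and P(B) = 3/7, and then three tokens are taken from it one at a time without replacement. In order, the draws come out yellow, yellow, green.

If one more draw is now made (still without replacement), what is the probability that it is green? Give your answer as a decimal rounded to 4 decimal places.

For each hypothesis, P(data | H) works out to: P(data | box A) = (10/12)(9/11)(2/10) = 3/22; P(data | box B) = (5/7)(4/6)(2/5) = 4/21.
Multiplying each by its prior: 4/7 · 3/22 = 6/77, 3/7 · 4/21 = 4/49; these sum to 86/539.
The posterior is then P(box A | data) = 21/43, P(box B | data) = 22/43.
Averaging over the posterior, P(green next | data) = (1/9)(21/43) + (1/4)(22/43) = 47/258.

0.1822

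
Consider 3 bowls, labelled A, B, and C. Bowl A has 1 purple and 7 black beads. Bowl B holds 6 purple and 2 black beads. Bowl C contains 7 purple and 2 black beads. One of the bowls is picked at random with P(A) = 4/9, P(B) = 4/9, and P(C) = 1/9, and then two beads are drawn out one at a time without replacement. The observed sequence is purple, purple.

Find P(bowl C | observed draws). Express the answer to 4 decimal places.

0.2140

The likelihood of the observed sequence under each hypothesis: P(data | bowl A) = (1/8)(0/7) = 0; P(data | bowl B) = (6/8)(5/7) = 15/28; P(data | bowl C) = (7/9)(6/8) = 7/12.
The prior-weighted likelihoods are 4/9 · 0 = 0, 4/9 · 15/28 = 5/21, 1/9 · 7/12 = 7/108; these sum to 229/756.
Therefore the posterior P(bowl C | data) = (7/108) / (229/756) = 49/229.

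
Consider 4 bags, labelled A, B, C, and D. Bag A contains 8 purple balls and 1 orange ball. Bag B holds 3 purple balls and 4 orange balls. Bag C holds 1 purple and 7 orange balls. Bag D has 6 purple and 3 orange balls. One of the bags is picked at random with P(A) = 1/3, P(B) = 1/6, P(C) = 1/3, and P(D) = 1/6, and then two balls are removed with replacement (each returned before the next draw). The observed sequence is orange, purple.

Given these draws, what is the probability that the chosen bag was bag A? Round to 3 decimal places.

For each hypothesis, P(data | H) works out to: P(data | bag A) = (1/9)(8/9) = 0.098765; P(data | bag B) = (4/7)(3/7) = 0.2449; P(data | bag C) = (7/8)(1/8) = 0.10938; P(data | bag D) = (3/9)(6/9) = 0.22222.
The prior-weighted likelihoods are 1/3 · 0.098765 = 0.032922, 1/6 · 0.2449 = 0.040816, 1/3 · 0.10938 = 0.036458, 1/6 · 0.22222 = 0.037037; these sum to 0.14723.
So P(bag A | data) = (0.032922) / (0.14723) = 0.2236.

0.224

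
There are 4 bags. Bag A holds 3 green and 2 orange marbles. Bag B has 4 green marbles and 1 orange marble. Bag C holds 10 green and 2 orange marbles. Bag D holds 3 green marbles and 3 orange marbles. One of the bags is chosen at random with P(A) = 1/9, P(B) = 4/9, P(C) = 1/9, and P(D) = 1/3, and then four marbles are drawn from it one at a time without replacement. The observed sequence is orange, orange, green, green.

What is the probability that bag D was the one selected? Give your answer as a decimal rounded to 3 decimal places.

0.723

The likelihood of the observed sequence under each hypothesis: P(data | bag A) = (2/5)(1/4)(3/3)(2/2) = 0.1; P(data | bag B) = (1/5)(0/4) = 0; P(data | bag C) = (2/12)(1/11)(10/10)(9/9) = 0.015152; P(data | bag D) = (3/6)(2/5)(3/4)(2/3) = 0.1.
The prior-weighted likelihoods are 1/9 · 0.1 = 0.011111, 4/9 · 0 = 0, 1/9 · 0.015152 = 0.0016835, 1/3 · 0.1 = 0.033333; these sum to 0.046128.
Therefore the posterior P(bag D | data) = (0.033333) / (0.046128) = 0.72263.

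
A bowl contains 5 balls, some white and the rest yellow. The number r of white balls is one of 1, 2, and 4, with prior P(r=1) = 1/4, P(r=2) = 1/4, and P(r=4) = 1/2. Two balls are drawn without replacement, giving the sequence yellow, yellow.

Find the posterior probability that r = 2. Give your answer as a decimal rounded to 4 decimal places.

Under each hypothesis, the probability of the observed sequence is: P(data | r = 1) = (4/5)(3/4) = 3/5; P(data | r = 2) = (3/5)(2/4) = 3/10; P(data | r = 4) = (1/5)(0/4) = 0.
Weighting by the prior gives 1/4 · 3/5 = 3/20, 1/4 · 3/10 = 3/40, 1/2 · 0 = 0; with total 9/40.
So P(r = 2 | data) = (3/40) / (9/40) = 1/3.

0.3333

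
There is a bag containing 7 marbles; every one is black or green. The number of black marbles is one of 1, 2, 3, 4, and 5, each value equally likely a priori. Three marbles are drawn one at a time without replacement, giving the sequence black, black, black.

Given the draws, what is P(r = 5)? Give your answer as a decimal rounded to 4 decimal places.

Under each hypothesis, the probability of the observed sequence is: P(data | r = 1) = (1/7)(0/6) = 0; P(data | r = 2) = (2/7)(1/6)(0/5) = 0; P(data | r = 3) = (3/7)(2/6)(1/5) = 1/35; P(data | r = 4) = (4/7)(3/6)(2/5) = 4/35; P(data | r = 5) = (5/7)(4/6)(3/5) = 2/7.
Weighting by the prior gives 1/5 · 0 = 0, 1/5 · 0 = 0, 1/5 · 1/35 = 1/175, 1/5 · 4/35 = 4/175, 1/5 · 2/7 = 2/35; these sum to 3/35.
Hence P(r = 5 | data) = (2/35) / (3/35) = 2/3.

0.6667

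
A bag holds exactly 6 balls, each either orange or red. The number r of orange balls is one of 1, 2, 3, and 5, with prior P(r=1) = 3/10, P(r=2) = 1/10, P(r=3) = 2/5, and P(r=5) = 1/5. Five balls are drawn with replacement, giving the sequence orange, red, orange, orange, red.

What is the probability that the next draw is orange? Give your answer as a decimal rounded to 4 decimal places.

Under each hypothesis, the probability of the observed sequence is: P(data | r = 1) = (1/6)(5/6)(1/6)(1/6)(5/6) = 0.003215; P(data | r = 2) = (2/6)(4/6)(2/6)(2/6)(4/6) = 0.016461; P(data | r = 3) = (3/6)(3/6)(3/6)(3/6)(3/6) = 0.03125; P(data | r = 5) = (5/6)(1/6)(5/6)(5/6)(1/6) = 0.016075.
The prior-weighted likelihoods are 3/10 · 0.003215 = 0.00096451, 1/10 · 0.016461 = 0.0016461, 2/5 · 0.03125 = 0.0125, 1/5 · 0.016075 = 0.003215; with total 0.018326.
Dividing through by the total gives posterior P(r = 1 | data) = 0.052632, P(r = 2 | data) = 0.089825, P(r = 3 | data) = 0.68211, P(r = 5 | data) = 0.17544.
Averaging over the posterior, P(orange next | data) = (1/6)(0.052632) + (1/3)(0.089825) + (1/2)(0.68211) + (5/6)(0.17544) = 0.52596.

0.5260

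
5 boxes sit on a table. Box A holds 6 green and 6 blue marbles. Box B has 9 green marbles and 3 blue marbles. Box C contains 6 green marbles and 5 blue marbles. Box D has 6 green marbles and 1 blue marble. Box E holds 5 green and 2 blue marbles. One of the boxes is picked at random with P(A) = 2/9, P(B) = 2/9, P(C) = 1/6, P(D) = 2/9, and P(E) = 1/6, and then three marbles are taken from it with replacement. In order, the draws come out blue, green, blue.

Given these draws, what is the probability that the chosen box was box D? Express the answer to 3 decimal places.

0.055

Under each hypothesis, the probability of the observed sequence is: P(data | box A) = (6/12)(6/12)(6/12) = 0.125; P(data | box B) = (3/12)(9/12)(3/12) = 0.046875; P(data | box C) = (5/11)(6/11)(5/11) = 0.1127; P(data | box D) = (1/7)(6/7)(1/7) = 0.017493; P(data | box E) = (2/7)(5/7)(2/7) = 0.058309.
Weighting by the prior gives 2/9 · 0.125 = 0.027778, 2/9 · 0.046875 = 0.010417, 1/6 · 0.1127 = 0.018783, 2/9 · 0.017493 = 0.0038873, 1/6 · 0.058309 = 0.0097182; with total 0.070583.
Therefore the posterior P(box D | data) = (0.0038873) / (0.070583) = 0.055074.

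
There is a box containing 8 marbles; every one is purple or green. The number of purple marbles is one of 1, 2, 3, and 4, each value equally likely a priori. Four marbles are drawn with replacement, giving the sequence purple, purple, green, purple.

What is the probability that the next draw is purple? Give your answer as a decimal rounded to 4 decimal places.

Under each hypothesis, the probability of the observed sequence is: P(data | r = 1) = (1/8)(1/8)(7/8)(1/8) = 0.001709; P(data | r = 2) = (2/8)(2/8)(6/8)(2/8) = 0.011719; P(data | r = 3) = (3/8)(3/8)(5/8)(3/8) = 0.032959; P(data | r = 4) = (4/8)(4/8)(4/8)(4/8) = 0.0625.
Multiplying each by its prior: 1/4 · 0.001709 = 0.00042725, 1/4 · 0.011719 = 0.0029297, 1/4 · 0.032959 = 0.0082397, 1/4 · 0.0625 = 0.015625; these sum to 0.027222.
The posterior is then P(r = 1 | data) = 0.015695, P(r = 2 | data) = 0.10762, P(r = 3 | data) = 0.30269, P(r = 4 | data) = 0.57399.
The predictive probability is P(purple next | data) = (1/8)(0.015695) + (1/4)(0.10762) + (3/8)(0.30269) + (1/2)(0.57399) = 0.42937.

0.4294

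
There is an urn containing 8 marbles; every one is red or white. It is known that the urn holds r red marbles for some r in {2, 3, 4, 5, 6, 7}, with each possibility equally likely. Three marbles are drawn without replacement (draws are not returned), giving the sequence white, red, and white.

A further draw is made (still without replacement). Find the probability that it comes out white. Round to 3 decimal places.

0.520

Compute the likelihood of the observed sequence for each case: P(data | r = 2) = (6/8)(2/7)(5/6) = 5/28; P(data | r = 3) = (5/8)(3/7)(4/6) = 5/28; P(data | r = 4) = (4/8)(4/7)(3/6) = 1/7; P(data | r = 5) = (3/8)(5/7)(2/6) = 5/56; P(data | r = 6) = (2/8)(6/7)(1/6) = 1/28; P(data | r = 7) = (1/8)(7/7)(0/6) = 0.
The prior-weighted likelihoods are 1/6 · 5/28 = 5/168, 1/6 · 5/28 = 5/168, 1/6 · 1/7 = 1/42, 1/6 · 5/56 = 5/336, 1/6 · 1/28 = 1/168, 1/6 · 0 = 0; with total 5/48.
The posterior is then P(r = 2 | data) = 2/7, P(r = 3 | data) = 2/7, P(r = 4 | data) = 8/35, P(r = 5 | data) = 1/7, P(r = 6 | data) = 2/35, P(r = 7 | data) = 0.
Averaging over the posterior, P(white next | data) = (4/5)(2/7) + (3/5)(2/7) + (2/5)(8/35) + (1/5)(1/7) + (0)(2/35) = 13/25.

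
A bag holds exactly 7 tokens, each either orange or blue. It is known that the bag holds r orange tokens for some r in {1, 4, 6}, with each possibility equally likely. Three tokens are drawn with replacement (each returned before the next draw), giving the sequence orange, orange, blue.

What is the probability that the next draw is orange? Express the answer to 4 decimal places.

0.6571

Under each hypothesis, the probability of the observed sequence is: P(data | r = 1) = (1/7)(1/7)(6/7) = 6/343; P(data | r = 4) = (4/7)(4/7)(3/7) = 48/343; P(data | r = 6) = (6/7)(6/7)(1/7) = 36/343.
Multiplying each by its prior: 1/3 · 6/343 = 2/343, 1/3 · 48/343 = 16/343, 1/3 · 36/343 = 12/343; these sum to 30/343.
Normalising, the posterior is P(r = 1 | data) = 1/15, P(r = 4 | data) = 8/15, P(r = 6 | data) = 2/5.
The predictive probability is P(orange next | data) = (1/7)(1/15) + (4/7)(8/15) + (6/7)(2/5) = 23/35.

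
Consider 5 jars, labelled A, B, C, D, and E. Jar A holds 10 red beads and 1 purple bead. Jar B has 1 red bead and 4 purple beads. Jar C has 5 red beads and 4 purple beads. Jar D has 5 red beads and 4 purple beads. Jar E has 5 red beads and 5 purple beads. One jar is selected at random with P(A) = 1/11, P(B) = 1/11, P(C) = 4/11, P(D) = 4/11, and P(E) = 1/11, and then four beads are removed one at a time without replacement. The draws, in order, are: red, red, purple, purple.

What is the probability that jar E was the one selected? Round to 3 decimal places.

For each hypothesis, P(data | H) works out to: P(data | jar A) = (10/11)(9/10)(1/9)(0/8) = 0; P(data | jar B) = (1/5)(0/4) = 0; P(data | jar C) = (5/9)(4/8)(4/7)(3/6) = 5/63; P(data | jar D) = (5/9)(4/8)(4/7)(3/6) = 5/63; P(data | jar E) = (5/10)(4/9)(5/8)(4/7) = 5/63.
Multiplying each by its prior: 1/11 · 0 = 0, 1/11 · 0 = 0, 4/11 · 5/63 = 20/693, 4/11 · 5/63 = 20/693, 1/11 · 5/63 = 5/693; with total 5/77.
Therefore the posterior P(jar E | data) = (5/693) / (5/77) = 1/9.

0.111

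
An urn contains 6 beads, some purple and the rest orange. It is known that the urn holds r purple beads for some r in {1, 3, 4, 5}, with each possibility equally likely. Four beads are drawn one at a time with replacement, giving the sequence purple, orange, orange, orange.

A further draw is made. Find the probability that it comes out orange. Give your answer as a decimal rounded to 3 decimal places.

The likelihood of the observed sequence under each hypothesis: P(data | r = 1) = (1/6)(5/6)(5/6)(5/6) = 0.096451; P(data | r = 3) = (3/6)(3/6)(3/6)(3/6) = 0.0625; P(data | r = 4) = (4/6)(2/6)(2/6)(2/6) = 0.024691; P(data | r = 5) = (5/6)(1/6)(1/6)(1/6) = 0.003858.
The prior-weighted likelihoods are 1/4 · 0.096451 = 0.024113, 1/4 · 0.0625 = 0.015625, 1/4 · 0.024691 = 0.0061728, 1/4 · 0.003858 = 0.00096451; summing to 0.046875.
The posterior is then P(r = 1 | data) = 0.5144, P(r = 3 | data) = 0.33333, P(r = 4 | data) = 0.13169, P(r = 5 | data) = 0.020576.
The predictive probability is P(orange next | data) = (5/6)(0.5144) + (1/2)(0.33333) + (1/3)(0.13169) + (1/6)(0.020576) = 0.64266.

0.643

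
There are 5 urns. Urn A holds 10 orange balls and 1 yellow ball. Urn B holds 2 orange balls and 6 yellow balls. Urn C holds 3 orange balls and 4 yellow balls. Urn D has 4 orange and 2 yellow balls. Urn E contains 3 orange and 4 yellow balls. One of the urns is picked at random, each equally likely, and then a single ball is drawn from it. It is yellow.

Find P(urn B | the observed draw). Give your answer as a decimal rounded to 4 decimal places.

0.3237

Compute the likelihood of this draw for each case: P(data | urn A) = (1/11) = 0.090909; P(data | urn B) = (6/8) = 0.75; P(data | urn C) = (4/7) = 0.57143; P(data | urn D) = (2/6) = 0.33333; P(data | urn E) = (4/7) = 0.57143.
Weighting by the prior gives 1/5 · 0.090909 = 0.018182, 1/5 · 0.75 = 0.15, 1/5 · 0.57143 = 0.11429, 1/5 · 0.33333 = 0.066667, 1/5 · 0.57143 = 0.11429; with total 0.46342.
So P(urn B | data) = (0.15) / (0.46342) = 0.32368.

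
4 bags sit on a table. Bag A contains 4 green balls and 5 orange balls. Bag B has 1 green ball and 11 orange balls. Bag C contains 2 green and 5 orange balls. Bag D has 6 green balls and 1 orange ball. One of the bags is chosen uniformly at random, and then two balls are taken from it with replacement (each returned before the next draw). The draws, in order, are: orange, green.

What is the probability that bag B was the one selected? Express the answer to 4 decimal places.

The likelihood of the observed sequence under each hypothesis: P(data | bag A) = (5/9)(4/9) = 0.24691; P(data | bag B) = (11/12)(1/12) = 0.076389; P(data | bag C) = (5/7)(2/7) = 0.20408; P(data | bag D) = (1/7)(6/7) = 0.12245.
Multiplying each by its prior: 1/4 · 0.24691 = 0.061728, 1/4 · 0.076389 = 0.019097, 1/4 · 0.20408 = 0.05102, 1/4 · 0.12245 = 0.030612; with total 0.16246.
Hence P(bag B | data) = (0.019097) / (0.16246) = 0.11755.

0.1176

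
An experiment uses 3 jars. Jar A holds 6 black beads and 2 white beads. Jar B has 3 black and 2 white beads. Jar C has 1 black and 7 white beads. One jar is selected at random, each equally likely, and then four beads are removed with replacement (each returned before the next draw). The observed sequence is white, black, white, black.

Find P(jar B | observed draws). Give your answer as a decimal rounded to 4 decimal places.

0.5500

Under each hypothesis, the probability of the observed sequence is: P(data | jar A) = (2/8)(6/8)(2/8)(6/8) = 0.035156; P(data | jar B) = (2/5)(3/5)(2/5)(3/5) = 0.0576; P(data | jar C) = (7/8)(1/8)(7/8)(1/8) = 0.011963.
Weighting by the prior gives 1/3 · 0.035156 = 0.011719, 1/3 · 0.0576 = 0.0192, 1/3 · 0.011963 = 0.0039876; summing to 0.034906.
Hence P(jar B | data) = (0.0192) / (0.034906) = 0.55004.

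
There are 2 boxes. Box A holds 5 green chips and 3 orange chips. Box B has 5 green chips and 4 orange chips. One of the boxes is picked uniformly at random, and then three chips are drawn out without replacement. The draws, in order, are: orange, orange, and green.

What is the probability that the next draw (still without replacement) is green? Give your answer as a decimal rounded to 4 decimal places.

0.7238

The likelihood of the observed sequence under each hypothesis: P(data | box A) = (3/8)(2/7)(5/6) = 5/56; P(data | box B) = (4/9)(3/8)(5/7) = 5/42.
The prior-weighted likelihoods are 1/2 · 5/56 = 5/112, 1/2 · 5/42 = 5/84; these sum to 5/48.
The posterior is then P(box A | data) = 3/7, P(box B | data) = 4/7.
So P(green next | data) = Σ P(green next | H) P(H | data) = (4/5)(3/7) + (2/3)(4/7) = 76/105.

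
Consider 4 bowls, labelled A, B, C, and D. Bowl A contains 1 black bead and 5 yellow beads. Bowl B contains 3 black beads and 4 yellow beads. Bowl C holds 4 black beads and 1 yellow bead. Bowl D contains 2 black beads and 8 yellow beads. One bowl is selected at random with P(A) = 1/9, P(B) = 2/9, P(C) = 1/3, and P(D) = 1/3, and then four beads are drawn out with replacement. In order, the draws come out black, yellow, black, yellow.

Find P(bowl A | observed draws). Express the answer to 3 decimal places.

Compute the likelihood of the observed sequence for each case: P(data | bowl A) = (1/6)(5/6)(1/6)(5/6) = 0.01929; P(data | bowl B) = (3/7)(4/7)(3/7)(4/7) = 0.059975; P(data | bowl C) = (4/5)(1/5)(4/5)(1/5) = 0.0256; P(data | bowl D) = (2/10)(8/10)(2/10)(8/10) = 0.0256.
The prior-weighted likelihoods are 1/9 · 0.01929 = 0.0021433, 2/9 · 0.059975 = 0.013328, 1/3 · 0.0256 = 0.0085333, 1/3 · 0.0256 = 0.0085333; summing to 0.032538.
By Bayes' rule, P(bowl A | data) = (0.0021433) / (0.032538) = 0.065873.

0.066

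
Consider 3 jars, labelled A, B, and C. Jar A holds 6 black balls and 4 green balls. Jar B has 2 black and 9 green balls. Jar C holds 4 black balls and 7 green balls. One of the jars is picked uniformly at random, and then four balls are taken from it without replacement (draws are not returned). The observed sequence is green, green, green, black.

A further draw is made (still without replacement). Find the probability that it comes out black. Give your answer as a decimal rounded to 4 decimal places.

Under each hypothesis, the probability of the observed sequence is: P(data | jar A) = (4/10)(3/9)(2/8)(6/7) = 1/35; P(data | jar B) = (9/11)(8/10)(7/9)(2/8) = 7/55; P(data | jar C) = (7/11)(6/10)(5/9)(4/8) = 7/66.
Multiplying each by its prior: 1/3 · 1/35 = 1/105, 1/3 · 7/55 = 7/165, 1/3 · 7/66 = 7/198; with total 11/126.
The posterior is then P(jar A | data) = 6/55, P(jar B | data) = 294/605, P(jar C | data) = 49/121.
The predictive probability is P(black next | data) = (5/6)(6/55) + (1/7)(294/605) + (3/7)(49/121) = 202/605.

0.3339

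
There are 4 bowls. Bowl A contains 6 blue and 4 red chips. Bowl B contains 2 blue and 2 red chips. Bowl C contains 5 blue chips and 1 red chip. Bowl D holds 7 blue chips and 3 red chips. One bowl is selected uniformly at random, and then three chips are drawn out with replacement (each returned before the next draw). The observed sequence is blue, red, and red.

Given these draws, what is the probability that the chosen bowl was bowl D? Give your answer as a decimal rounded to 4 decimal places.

Under each hypothesis, the probability of the observed sequence is: P(data | bowl A) = (6/10)(4/10)(4/10) = 0.096; P(data | bowl B) = (2/4)(2/4)(2/4) = 0.125; P(data | bowl C) = (5/6)(1/6)(1/6) = 0.023148; P(data | bowl D) = (7/10)(3/10)(3/10) = 0.063.
Weighting by the prior gives 1/4 · 0.096 = 0.024, 1/4 · 0.125 = 0.03125, 1/4 · 0.023148 = 0.005787, 1/4 · 0.063 = 0.01575; with total 0.076787.
By Bayes' rule, P(bowl D | data) = (0.01575) / (0.076787) = 0.20511.

0.2051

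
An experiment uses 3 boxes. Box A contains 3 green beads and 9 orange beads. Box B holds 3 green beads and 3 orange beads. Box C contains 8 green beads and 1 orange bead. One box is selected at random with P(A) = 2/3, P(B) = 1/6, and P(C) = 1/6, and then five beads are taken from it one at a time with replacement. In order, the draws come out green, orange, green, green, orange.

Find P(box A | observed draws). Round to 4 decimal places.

0.4683

Compute the likelihood of the observed sequence for each case: P(data | box A) = (3/12)(9/12)(3/12)(3/12)(9/12) = 0.0087891; P(data | box B) = (3/6)(3/6)(3/6)(3/6)(3/6) = 0.03125; P(data | box C) = (8/9)(1/9)(8/9)(8/9)(1/9) = 0.0086708.
Multiplying each by its prior: 2/3 · 0.0087891 = 0.0058594, 1/6 · 0.03125 = 0.0052083, 1/6 · 0.0086708 = 0.0014451; with total 0.012513.
Therefore the posterior P(box A | data) = (0.0058594) / (0.012513) = 0.46827.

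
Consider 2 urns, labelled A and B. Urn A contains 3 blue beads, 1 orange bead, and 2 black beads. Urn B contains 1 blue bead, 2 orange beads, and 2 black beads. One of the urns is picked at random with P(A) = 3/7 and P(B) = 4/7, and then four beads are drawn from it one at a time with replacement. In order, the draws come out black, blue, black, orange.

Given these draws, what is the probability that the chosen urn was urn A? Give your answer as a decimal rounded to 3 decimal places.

0.352

For each hypothesis, P(data | H) works out to: P(data | urn A) = (2/6)(3/6)(2/6)(1/6) = 0.0092593; P(data | urn B) = (2/5)(1/5)(2/5)(2/5) = 0.0128.
The prior-weighted likelihoods are 3/7 · 0.0092593 = 0.0039683, 4/7 · 0.0128 = 0.0073143; summing to 0.011283.
By Bayes' rule, P(urn A | data) = (0.0039683) / (0.011283) = 0.35172.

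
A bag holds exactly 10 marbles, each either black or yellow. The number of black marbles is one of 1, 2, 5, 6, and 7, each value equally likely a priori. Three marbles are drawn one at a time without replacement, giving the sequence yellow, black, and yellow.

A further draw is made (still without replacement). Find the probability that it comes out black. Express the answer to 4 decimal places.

For each hypothesis, P(data | H) works out to: P(data | r = 1) = (9/10)(1/9)(8/8) = 0.1; P(data | r = 2) = (8/10)(2/9)(7/8) = 0.15556; P(data | r = 5) = (5/10)(5/9)(4/8) = 0.13889; P(data | r = 6) = (4/10)(6/9)(3/8) = 0.1; P(data | r = 7) = (3/10)(7/9)(2/8) = 0.058333.
Multiplying each by its prior: 1/5 · 0.1 = 0.02, 1/5 · 0.15556 = 0.031111, 1/5 · 0.13889 = 0.027778, 1/5 · 0.1 = 0.02, 1/5 · 0.058333 = 0.011667; summing to 0.11056.
Normalising, the posterior is P(r = 1 | data) = 0.1809, P(r = 2 | data) = 0.28141, P(r = 5 | data) = 0.25126, P(r = 6 | data) = 0.1809, P(r = 7 | data) = 0.10553.
The predictive probability is P(black next | data) = (0)(0.1809) + (1/7)(0.28141) + (4/7)(0.25126) + (5/7)(0.1809) + (6/7)(0.10553) = 0.40345.

0.4034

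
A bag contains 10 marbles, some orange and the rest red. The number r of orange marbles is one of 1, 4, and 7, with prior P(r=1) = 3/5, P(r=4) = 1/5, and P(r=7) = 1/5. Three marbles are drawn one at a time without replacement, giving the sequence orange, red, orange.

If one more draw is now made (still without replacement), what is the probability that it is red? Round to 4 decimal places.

0.4416

For each hypothesis, P(data | H) works out to: P(data | r = 1) = (1/10)(9/9)(0/8) = 0; P(data | r = 4) = (4/10)(6/9)(3/8) = 1/10; P(data | r = 7) = (7/10)(3/9)(6/8) = 7/40.
Weighting by the prior gives 3/5 · 0 = 0, 1/5 · 1/10 = 1/50, 1/5 · 7/40 = 7/200; these sum to 11/200.
Dividing through by the total gives posterior P(r = 1 | data) = 0, P(r = 4 | data) = 4/11, P(r = 7 | data) = 7/11.
Averaging over the posterior, P(red next | data) = (5/7)(4/11) + (2/7)(7/11) = 34/77.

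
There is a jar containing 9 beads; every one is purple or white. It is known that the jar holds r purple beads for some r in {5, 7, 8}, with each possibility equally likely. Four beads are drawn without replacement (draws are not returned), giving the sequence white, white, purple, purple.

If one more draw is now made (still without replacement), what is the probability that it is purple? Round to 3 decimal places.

0.704

Under each hypothesis, the probability of the observed sequence is: P(data | r = 5) = (4/9)(3/8)(5/7)(4/6) = 5/63; P(data | r = 7) = (2/9)(1/8)(7/7)(6/6) = 1/36; P(data | r = 8) = (1/9)(0/8) = 0.
The prior-weighted likelihoods are 1/3 · 5/63 = 5/189, 1/3 · 1/36 = 1/108, 1/3 · 0 = 0; summing to 1/28.
Dividing through by the total gives posterior P(r = 5 | data) = 20/27, P(r = 7 | data) = 7/27, P(r = 8 | data) = 0.
Averaging over the posterior, P(purple next | data) = (3/5)(20/27) + (1)(7/27) = 19/27.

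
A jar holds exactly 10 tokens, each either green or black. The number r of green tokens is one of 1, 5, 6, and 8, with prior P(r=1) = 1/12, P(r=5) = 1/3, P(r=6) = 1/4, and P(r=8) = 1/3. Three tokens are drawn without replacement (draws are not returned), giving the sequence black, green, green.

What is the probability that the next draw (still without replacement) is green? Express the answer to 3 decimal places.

Compute the likelihood of the observed sequence for each case: P(data | r = 1) = (9/10)(1/9)(0/8) = 0; P(data | r = 5) = (5/10)(5/9)(4/8) = 0.13889; P(data | r = 6) = (4/10)(6/9)(5/8) = 0.16667; P(data | r = 8) = (2/10)(8/9)(7/8) = 0.15556.
Weighting by the prior gives 1/12 · 0 = 0, 1/3 · 0.13889 = 0.046296, 1/4 · 0.16667 = 0.041667, 1/3 · 0.15556 = 0.051852; with total 0.13981.
The posterior is then P(r = 1 | data) = 0, P(r = 5 | data) = 0.33113, P(r = 6 | data) = 0.29801, P(r = 8 | data) = 0.37086.
Averaging over the posterior, P(green next | data) = (3/7)(0.33113) + (4/7)(0.29801) + (6/7)(0.37086) = 0.63009.

0.630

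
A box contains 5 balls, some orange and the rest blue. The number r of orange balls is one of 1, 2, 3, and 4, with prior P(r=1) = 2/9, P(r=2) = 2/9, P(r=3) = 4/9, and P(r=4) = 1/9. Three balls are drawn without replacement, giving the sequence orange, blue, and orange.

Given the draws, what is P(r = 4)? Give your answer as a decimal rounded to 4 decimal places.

0.1667

Compute the likelihood of the observed sequence for each case: P(data | r = 1) = (1/5)(4/4)(0/3) = 0; P(data | r = 2) = (2/5)(3/4)(1/3) = 1/10; P(data | r = 3) = (3/5)(2/4)(2/3) = 1/5; P(data | r = 4) = (4/5)(1/4)(3/3) = 1/5.
Multiplying each by its prior: 2/9 · 0 = 0, 2/9 · 1/10 = 1/45, 4/9 · 1/5 = 4/45, 1/9 · 1/5 = 1/45; with total 2/15.
So P(r = 4 | data) = (1/45) / (2/15) = 1/6.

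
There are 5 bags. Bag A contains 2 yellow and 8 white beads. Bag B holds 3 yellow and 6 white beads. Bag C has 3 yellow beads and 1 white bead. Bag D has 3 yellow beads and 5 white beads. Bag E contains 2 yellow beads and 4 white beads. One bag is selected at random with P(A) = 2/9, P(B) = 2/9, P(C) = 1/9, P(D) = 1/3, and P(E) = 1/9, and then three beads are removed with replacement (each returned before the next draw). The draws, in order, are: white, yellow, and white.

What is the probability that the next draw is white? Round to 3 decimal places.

0.664

Under each hypothesis, the probability of the observed sequence is: P(data | bag A) = (8/10)(2/10)(8/10) = 0.128; P(data | bag B) = (6/9)(3/9)(6/9) = 0.14815; P(data | bag C) = (1/4)(3/4)(1/4) = 0.046875; P(data | bag D) = (5/8)(3/8)(5/8) = 0.14648; P(data | bag E) = (4/6)(2/6)(4/6) = 0.14815.
The prior-weighted likelihoods are 2/9 · 0.128 = 0.028444, 2/9 · 0.14815 = 0.032922, 1/9 · 0.046875 = 0.0052083, 1/3 · 0.14648 = 0.048828, 1/9 · 0.14815 = 0.016461; these sum to 0.13186.
Normalising, the posterior is P(bag A | data) = 0.21571, P(bag B | data) = 0.24967, P(bag C | data) = 0.039498, P(bag D | data) = 0.37029, P(bag E | data) = 0.12483.
So P(white next | data) = Σ P(white next | H) P(H | data) = (4/5)(0.21571) + (2/3)(0.24967) + (1/4)(0.039498) + (5/8)(0.37029) + (2/3)(0.12483) = 0.66354.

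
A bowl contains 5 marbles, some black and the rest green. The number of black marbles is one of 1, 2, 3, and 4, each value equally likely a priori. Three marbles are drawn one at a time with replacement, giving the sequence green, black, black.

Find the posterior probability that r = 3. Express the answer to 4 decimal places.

0.3600

For each hypothesis, P(data | H) works out to: P(data | r = 1) = (4/5)(1/5)(1/5) = 4/125; P(data | r = 2) = (3/5)(2/5)(2/5) = 12/125; P(data | r = 3) = (2/5)(3/5)(3/5) = 18/125; P(data | r = 4) = (1/5)(4/5)(4/5) = 16/125.
The prior-weighted likelihoods are 1/4 · 4/125 = 1/125, 1/4 · 12/125 = 3/125, 1/4 · 18/125 = 9/250, 1/4 · 16/125 = 4/125; with total 1/10.
So P(r = 3 | data) = (9/250) / (1/10) = 9/25.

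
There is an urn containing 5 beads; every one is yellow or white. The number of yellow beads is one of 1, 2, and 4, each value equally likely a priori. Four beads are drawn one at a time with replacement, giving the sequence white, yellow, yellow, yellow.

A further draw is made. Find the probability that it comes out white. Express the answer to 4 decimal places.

0.3304

Under each hypothesis, the probability of the observed sequence is: P(data | r = 1) = (4/5)(1/5)(1/5)(1/5) = 0.0064; P(data | r = 2) = (3/5)(2/5)(2/5)(2/5) = 0.0384; P(data | r = 4) = (1/5)(4/5)(4/5)(4/5) = 0.1024.
Multiplying each by its prior: 1/3 · 0.0064 = 0.0021333, 1/3 · 0.0384 = 0.0128, 1/3 · 0.1024 = 0.034133; with total 0.049067.
The posterior is then P(r = 1 | data) = 0.043478, P(r = 2 | data) = 0.26087, P(r = 4 | data) = 0.69565.
The predictive probability is P(white next | data) = (4/5)(0.043478) + (3/5)(0.26087) + (1/5)(0.69565) = 0.33043.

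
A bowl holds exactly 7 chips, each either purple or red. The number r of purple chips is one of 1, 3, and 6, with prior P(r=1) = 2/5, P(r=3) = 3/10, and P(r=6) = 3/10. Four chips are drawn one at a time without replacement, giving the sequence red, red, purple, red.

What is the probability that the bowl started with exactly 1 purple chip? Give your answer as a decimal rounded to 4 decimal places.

Under each hypothesis, the probability of the observed sequence is: P(data | r = 1) = (6/7)(5/6)(1/5)(4/4) = 1/7; P(data | r = 3) = (4/7)(3/6)(3/5)(2/4) = 3/35; P(data | r = 6) = (1/7)(0/6) = 0.
Weighting by the prior gives 2/5 · 1/7 = 2/35, 3/10 · 3/35 = 9/350, 3/10 · 0 = 0; these sum to 29/350.
So P(r = 1 | data) = (2/35) / (29/350) = 20/29.

0.6897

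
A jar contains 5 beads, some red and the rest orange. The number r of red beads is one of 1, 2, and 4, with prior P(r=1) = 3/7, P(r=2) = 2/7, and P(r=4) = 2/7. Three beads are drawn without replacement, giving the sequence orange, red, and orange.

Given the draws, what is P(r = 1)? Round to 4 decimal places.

Compute the likelihood of the observed sequence for each case: P(data | r = 1) = (4/5)(1/4)(3/3) = 1/5; P(data | r = 2) = (3/5)(2/4)(2/3) = 1/5; P(data | r = 4) = (1/5)(4/4)(0/3) = 0.
Weighting by the prior gives 3/7 · 1/5 = 3/35, 2/7 · 1/5 = 2/35, 2/7 · 0 = 0; these sum to 1/7.
By Bayes' rule, P(r = 1 | data) = (3/35) / (1/7) = 3/5.

0.6000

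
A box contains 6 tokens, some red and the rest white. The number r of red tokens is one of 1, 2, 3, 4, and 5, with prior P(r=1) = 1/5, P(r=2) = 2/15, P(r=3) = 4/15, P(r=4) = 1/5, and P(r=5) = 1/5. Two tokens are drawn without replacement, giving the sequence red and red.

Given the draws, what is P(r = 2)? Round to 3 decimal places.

0.032

Under each hypothesis, the probability of the observed sequence is: P(data | r = 1) = (1/6)(0/5) = 0; P(data | r = 2) = (2/6)(1/5) = 1/15; P(data | r = 3) = (3/6)(2/5) = 1/5; P(data | r = 4) = (4/6)(3/5) = 2/5; P(data | r = 5) = (5/6)(4/5) = 2/3.
The prior-weighted likelihoods are 1/5 · 0 = 0, 2/15 · 1/15 = 2/225, 4/15 · 1/5 = 4/75, 1/5 · 2/5 = 2/25, 1/5 · 2/3 = 2/15; these sum to 62/225.
By Bayes' rule, P(r = 2 | data) = (2/225) / (62/225) = 1/31.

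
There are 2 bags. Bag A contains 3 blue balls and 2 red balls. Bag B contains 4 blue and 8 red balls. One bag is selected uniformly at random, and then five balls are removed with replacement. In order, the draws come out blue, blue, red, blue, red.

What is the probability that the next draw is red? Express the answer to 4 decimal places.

0.4860

Compute the likelihood of the observed sequence for each case: P(data | bag A) = (3/5)(3/5)(2/5)(3/5)(2/5) = 0.03456; P(data | bag B) = (4/12)(4/12)(8/12)(4/12)(8/12) = 0.016461.
Weighting by the prior gives 1/2 · 0.03456 = 0.01728, 1/2 · 0.016461 = 0.0082305; these sum to 0.02551.
The posterior is then P(bag A | data) = 0.67737, P(bag B | data) = 0.32263.
The predictive probability is P(red next | data) = (2/5)(0.67737) + (2/3)(0.32263) = 0.48603.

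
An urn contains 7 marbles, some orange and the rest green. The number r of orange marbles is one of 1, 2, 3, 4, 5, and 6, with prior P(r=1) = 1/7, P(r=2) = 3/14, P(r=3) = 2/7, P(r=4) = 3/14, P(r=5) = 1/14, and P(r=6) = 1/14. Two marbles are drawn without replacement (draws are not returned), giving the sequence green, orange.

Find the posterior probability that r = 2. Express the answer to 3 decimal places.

0.211

Under each hypothesis, the probability of the observed sequence is: P(data | r = 1) = (6/7)(1/6) = 1/7; P(data | r = 2) = (5/7)(2/6) = 5/21; P(data | r = 3) = (4/7)(3/6) = 2/7; P(data | r = 4) = (3/7)(4/6) = 2/7; P(data | r = 5) = (2/7)(5/6) = 5/21; P(data | r = 6) = (1/7)(6/6) = 1/7.
Weighting by the prior gives 1/7 · 1/7 = 1/49, 3/14 · 5/21 = 5/98, 2/7 · 2/7 = 4/49, 3/14 · 2/7 = 3/49, 1/14 · 5/21 = 5/294, 1/14 · 1/7 = 1/98; these sum to 71/294.
By Bayes' rule, P(r = 2 | data) = (5/98) / (71/294) = 15/71.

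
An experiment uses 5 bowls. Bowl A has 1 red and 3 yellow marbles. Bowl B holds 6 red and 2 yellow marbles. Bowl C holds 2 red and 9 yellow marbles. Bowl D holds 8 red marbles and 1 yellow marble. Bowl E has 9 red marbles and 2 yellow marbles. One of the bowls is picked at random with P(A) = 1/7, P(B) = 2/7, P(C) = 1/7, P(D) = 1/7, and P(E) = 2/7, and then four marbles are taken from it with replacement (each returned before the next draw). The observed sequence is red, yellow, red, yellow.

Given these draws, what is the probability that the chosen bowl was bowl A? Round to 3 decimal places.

0.194

For each hypothesis, P(data | H) works out to: P(data | bowl A) = (1/4)(3/4)(1/4)(3/4) = 0.035156; P(data | bowl B) = (6/8)(2/8)(6/8)(2/8) = 0.035156; P(data | bowl C) = (2/11)(9/11)(2/11)(9/11) = 0.02213; P(data | bowl D) = (8/9)(1/9)(8/9)(1/9) = 0.0097546; P(data | bowl E) = (9/11)(2/11)(9/11)(2/11) = 0.02213.
Multiplying each by its prior: 1/7 · 0.035156 = 0.0050223, 2/7 · 0.035156 = 0.010045, 1/7 · 0.02213 = 0.0031614, 1/7 · 0.0097546 = 0.0013935, 2/7 · 0.02213 = 0.0063228; these sum to 0.025945.
By Bayes' rule, P(bowl A | data) = (0.0050223) / (0.025945) = 0.19358.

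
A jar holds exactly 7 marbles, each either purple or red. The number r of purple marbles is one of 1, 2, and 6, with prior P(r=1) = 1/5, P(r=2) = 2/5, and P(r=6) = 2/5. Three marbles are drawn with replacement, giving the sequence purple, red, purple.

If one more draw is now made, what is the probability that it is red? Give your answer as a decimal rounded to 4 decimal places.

0.3729

Compute the likelihood of the observed sequence for each case: P(data | r = 1) = (1/7)(6/7)(1/7) = 0.017493; P(data | r = 2) = (2/7)(5/7)(2/7) = 0.058309; P(data | r = 6) = (6/7)(1/7)(6/7) = 0.10496.
The prior-weighted likelihoods are 1/5 · 0.017493 = 0.0034985, 2/5 · 0.058309 = 0.023324, 2/5 · 0.10496 = 0.041983; summing to 0.068805.
The posterior is then P(r = 1 | data) = 0.050847, P(r = 2 | data) = 0.33898, P(r = 6 | data) = 0.61017.
The predictive probability is P(red next | data) = (6/7)(0.050847) + (5/7)(0.33898) + (1/7)(0.61017) = 0.37288.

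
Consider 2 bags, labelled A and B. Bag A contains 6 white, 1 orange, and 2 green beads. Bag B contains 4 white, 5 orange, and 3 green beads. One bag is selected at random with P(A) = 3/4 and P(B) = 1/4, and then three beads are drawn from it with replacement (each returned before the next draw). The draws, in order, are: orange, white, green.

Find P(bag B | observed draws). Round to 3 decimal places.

0.413

Compute the likelihood of the observed sequence for each case: P(data | bag A) = (1/9)(6/9)(2/9) = 0.016461; P(data | bag B) = (5/12)(4/12)(3/12) = 0.034722.
The prior-weighted likelihoods are 3/4 · 0.016461 = 0.012346, 1/4 · 0.034722 = 0.0086806; these sum to 0.021026.
Hence P(bag B | data) = (0.0086806) / (0.021026) = 0.41284.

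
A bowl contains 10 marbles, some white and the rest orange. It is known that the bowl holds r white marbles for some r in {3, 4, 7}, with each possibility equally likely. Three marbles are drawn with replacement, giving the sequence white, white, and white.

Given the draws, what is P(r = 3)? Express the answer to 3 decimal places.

Compute the likelihood of the observed sequence for each case: P(data | r = 3) = (3/10)(3/10)(3/10) = 0.027; P(data | r = 4) = (4/10)(4/10)(4/10) = 0.064; P(data | r = 7) = (7/10)(7/10)(7/10) = 0.343.
Multiplying each by its prior: 1/3 · 0.027 = 0.009, 1/3 · 0.064 = 0.021333, 1/3 · 0.343 = 0.11433; with total 0.14467.
By Bayes' rule, P(r = 3 | data) = (0.009) / (0.14467) = 0.062212.

0.062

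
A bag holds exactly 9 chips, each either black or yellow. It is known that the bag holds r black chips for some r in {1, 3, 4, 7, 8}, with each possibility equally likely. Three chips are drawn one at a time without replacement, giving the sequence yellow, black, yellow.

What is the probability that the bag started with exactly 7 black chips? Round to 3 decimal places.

Under each hypothesis, the probability of the observed sequence is: P(data | r = 1) = (8/9)(1/8)(7/7) = 1/9; P(data | r = 3) = (6/9)(3/8)(5/7) = 5/28; P(data | r = 4) = (5/9)(4/8)(4/7) = 10/63; P(data | r = 7) = (2/9)(7/8)(1/7) = 1/36; P(data | r = 8) = (1/9)(8/8)(0/7) = 0.
The prior-weighted likelihoods are 1/5 · 1/9 = 1/45, 1/5 · 5/28 = 1/28, 1/5 · 10/63 = 2/63, 1/5 · 1/36 = 1/180, 1/5 · 0 = 0; with total 2/21.
Hence P(r = 7 | data) = (1/180) / (2/21) = 7/120.

0.058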